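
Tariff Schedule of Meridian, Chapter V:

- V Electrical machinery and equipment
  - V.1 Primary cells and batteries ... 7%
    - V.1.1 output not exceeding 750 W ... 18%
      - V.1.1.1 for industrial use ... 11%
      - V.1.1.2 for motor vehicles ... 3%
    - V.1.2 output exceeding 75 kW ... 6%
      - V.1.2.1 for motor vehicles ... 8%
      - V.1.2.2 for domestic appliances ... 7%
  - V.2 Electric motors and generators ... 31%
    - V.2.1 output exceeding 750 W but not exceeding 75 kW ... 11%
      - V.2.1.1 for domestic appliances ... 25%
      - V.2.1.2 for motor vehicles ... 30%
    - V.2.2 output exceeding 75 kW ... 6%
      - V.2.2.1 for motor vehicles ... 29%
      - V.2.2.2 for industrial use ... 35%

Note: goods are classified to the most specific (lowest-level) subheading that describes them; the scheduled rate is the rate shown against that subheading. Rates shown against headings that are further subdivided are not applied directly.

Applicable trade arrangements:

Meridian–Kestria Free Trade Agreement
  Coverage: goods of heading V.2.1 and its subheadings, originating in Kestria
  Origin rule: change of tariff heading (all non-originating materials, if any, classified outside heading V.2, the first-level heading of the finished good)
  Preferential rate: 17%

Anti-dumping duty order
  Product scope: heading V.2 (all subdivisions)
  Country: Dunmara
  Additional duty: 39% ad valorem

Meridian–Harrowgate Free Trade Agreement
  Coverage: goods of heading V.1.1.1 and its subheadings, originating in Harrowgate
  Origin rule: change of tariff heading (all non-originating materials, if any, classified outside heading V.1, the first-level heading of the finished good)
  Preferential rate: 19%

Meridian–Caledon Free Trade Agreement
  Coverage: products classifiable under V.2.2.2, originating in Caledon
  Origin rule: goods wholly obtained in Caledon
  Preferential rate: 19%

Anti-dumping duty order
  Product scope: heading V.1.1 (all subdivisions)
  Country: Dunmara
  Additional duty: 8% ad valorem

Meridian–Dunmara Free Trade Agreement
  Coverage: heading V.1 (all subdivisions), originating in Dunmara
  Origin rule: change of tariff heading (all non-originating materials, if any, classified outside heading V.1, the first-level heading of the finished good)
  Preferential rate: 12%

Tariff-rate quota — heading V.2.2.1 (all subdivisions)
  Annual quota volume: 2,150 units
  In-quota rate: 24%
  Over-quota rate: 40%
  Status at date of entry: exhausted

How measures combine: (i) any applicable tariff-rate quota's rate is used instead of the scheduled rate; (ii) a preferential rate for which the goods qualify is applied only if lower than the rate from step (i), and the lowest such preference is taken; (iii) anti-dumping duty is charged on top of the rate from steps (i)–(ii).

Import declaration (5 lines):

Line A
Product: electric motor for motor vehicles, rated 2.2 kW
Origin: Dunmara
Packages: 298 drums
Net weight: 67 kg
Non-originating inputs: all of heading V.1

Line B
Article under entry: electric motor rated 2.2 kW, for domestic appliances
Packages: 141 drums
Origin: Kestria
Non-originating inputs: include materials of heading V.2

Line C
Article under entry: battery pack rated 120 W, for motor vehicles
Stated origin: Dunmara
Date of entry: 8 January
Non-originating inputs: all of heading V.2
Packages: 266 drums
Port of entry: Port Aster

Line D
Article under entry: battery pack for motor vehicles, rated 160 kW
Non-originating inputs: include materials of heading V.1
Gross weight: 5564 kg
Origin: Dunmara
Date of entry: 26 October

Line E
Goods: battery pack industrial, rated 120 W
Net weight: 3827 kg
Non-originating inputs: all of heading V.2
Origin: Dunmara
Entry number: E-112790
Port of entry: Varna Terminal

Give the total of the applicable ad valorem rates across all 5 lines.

132%

Line A: electric motor → V.2; rated 2.2 kW → V.2.1; for motor vehicles → V.2.1.2. Scheduled 30%. Dunmara agreement on V.1: V.2.1.2 not covered; anti-dumping (Dunmara, V.2): +39%; total 30% + 39% = 69%. → 69%.
Line B: electric motor → V.2; rated 2.2 kW → V.2.1; for domestic appliances → V.2.1.1. Scheduled 25%. Kestria agreement on V.2.1: CTH not met. → 25%.
Line C: battery pack → V.1; rated 120 W → V.1.1; for motor vehicles → V.1.1.2. Scheduled 3%. Dunmara agreement on V.1: CTH met → 12% available; preference 12% not lower than 3% → no reduction; anti-dumping (Dunmara, V.1.1): +8%; total 3% + 8% = 11%. → 11%.
Line D: battery pack → V.1; rated 160 kW → V.1.2; for motor vehicles → V.1.2.1. Scheduled 8%. Dunmara agreement on V.1: CTH not met. → 8%.
Line E: battery pack → V.1; rated 120 W → V.1.1; industrial → V.1.1.1. Scheduled 11%. Dunmara agreement on V.1: CTH met → 12% available; preference 12% not lower than 11% → no reduction; anti-dumping (Dunmara, V.1.1): +8%; total 11% + 8% = 19%. → 19%.
Sum: 69% + 25% + 11% + 8% + 19% = 132%.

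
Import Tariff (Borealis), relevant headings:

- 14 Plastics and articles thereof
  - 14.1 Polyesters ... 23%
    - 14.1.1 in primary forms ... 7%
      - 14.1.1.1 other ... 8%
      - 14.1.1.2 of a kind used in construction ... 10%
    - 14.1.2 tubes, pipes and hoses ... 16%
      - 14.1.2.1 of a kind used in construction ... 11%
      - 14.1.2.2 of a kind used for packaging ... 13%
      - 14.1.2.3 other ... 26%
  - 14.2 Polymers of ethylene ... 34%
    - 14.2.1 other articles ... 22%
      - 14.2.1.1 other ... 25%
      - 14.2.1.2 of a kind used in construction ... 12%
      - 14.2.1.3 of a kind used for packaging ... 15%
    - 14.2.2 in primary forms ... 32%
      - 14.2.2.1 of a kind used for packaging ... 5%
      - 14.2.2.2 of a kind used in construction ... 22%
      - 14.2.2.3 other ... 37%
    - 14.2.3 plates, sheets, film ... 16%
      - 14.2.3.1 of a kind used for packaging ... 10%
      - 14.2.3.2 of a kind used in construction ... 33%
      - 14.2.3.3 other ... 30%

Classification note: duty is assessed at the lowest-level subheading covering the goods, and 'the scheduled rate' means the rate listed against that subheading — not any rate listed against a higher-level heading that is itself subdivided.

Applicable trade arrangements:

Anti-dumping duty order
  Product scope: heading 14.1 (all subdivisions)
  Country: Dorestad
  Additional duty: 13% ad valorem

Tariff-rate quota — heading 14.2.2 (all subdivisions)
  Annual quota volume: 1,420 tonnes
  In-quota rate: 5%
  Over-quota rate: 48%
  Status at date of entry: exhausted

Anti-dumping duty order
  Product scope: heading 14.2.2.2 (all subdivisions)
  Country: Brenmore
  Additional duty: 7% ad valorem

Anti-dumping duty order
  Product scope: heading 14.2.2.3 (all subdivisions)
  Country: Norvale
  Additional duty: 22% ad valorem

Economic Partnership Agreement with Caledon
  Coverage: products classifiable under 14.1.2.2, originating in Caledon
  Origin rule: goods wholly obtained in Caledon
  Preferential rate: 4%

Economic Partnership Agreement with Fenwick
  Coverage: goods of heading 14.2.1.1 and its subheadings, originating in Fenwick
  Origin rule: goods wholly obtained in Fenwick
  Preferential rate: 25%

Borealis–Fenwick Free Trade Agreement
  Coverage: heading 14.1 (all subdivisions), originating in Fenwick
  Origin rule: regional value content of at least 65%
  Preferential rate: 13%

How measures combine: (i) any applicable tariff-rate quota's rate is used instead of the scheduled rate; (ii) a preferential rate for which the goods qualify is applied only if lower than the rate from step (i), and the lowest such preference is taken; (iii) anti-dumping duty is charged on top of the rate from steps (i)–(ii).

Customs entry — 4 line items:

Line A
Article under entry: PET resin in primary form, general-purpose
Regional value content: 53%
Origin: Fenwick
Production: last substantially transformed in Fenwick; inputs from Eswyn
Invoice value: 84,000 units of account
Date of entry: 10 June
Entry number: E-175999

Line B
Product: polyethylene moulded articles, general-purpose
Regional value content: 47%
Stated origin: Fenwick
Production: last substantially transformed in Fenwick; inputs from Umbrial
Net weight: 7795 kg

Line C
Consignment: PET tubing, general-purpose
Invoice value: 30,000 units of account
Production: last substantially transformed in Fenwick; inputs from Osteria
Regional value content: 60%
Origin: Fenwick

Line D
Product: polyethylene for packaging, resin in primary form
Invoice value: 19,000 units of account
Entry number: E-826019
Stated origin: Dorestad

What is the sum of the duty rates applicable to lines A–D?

Line A: PET → 14.1; resin in primary form → 14.1.1; general-purpose → 14.1.1.1. Scheduled 8%. Fenwick agreement on 14.2.1.1: 14.1.1.1 not covered; Fenwick agreement on 14.1: RVC < 65%. → 8%.
Line B: polyethylene → 14.2; moulded articles → 14.2.1; general-purpose → 14.2.1.1. Scheduled 25%. Fenwick agreement on 14.2.1.1: not wholly obtained; Fenwick agreement on 14.1: 14.2.1.1 not covered. → 25%.
Line C: PET → 14.1; tubing → 14.1.2; general-purpose → 14.1.2.3. Scheduled 26%. Fenwick agreement on 14.2.1.1: 14.1.2.3 not covered; Fenwick agreement on 14.1: RVC < 65%. → 26%.
Line D: polyethylene → 14.2; resin in primary form → 14.2.2; for packaging → 14.2.2.1. Scheduled 5%. quota on 14.2.2 exhausted → over-quota 48%. → 48%.
Sum: 8% + 25% + 26% + 48% = 107%.

107%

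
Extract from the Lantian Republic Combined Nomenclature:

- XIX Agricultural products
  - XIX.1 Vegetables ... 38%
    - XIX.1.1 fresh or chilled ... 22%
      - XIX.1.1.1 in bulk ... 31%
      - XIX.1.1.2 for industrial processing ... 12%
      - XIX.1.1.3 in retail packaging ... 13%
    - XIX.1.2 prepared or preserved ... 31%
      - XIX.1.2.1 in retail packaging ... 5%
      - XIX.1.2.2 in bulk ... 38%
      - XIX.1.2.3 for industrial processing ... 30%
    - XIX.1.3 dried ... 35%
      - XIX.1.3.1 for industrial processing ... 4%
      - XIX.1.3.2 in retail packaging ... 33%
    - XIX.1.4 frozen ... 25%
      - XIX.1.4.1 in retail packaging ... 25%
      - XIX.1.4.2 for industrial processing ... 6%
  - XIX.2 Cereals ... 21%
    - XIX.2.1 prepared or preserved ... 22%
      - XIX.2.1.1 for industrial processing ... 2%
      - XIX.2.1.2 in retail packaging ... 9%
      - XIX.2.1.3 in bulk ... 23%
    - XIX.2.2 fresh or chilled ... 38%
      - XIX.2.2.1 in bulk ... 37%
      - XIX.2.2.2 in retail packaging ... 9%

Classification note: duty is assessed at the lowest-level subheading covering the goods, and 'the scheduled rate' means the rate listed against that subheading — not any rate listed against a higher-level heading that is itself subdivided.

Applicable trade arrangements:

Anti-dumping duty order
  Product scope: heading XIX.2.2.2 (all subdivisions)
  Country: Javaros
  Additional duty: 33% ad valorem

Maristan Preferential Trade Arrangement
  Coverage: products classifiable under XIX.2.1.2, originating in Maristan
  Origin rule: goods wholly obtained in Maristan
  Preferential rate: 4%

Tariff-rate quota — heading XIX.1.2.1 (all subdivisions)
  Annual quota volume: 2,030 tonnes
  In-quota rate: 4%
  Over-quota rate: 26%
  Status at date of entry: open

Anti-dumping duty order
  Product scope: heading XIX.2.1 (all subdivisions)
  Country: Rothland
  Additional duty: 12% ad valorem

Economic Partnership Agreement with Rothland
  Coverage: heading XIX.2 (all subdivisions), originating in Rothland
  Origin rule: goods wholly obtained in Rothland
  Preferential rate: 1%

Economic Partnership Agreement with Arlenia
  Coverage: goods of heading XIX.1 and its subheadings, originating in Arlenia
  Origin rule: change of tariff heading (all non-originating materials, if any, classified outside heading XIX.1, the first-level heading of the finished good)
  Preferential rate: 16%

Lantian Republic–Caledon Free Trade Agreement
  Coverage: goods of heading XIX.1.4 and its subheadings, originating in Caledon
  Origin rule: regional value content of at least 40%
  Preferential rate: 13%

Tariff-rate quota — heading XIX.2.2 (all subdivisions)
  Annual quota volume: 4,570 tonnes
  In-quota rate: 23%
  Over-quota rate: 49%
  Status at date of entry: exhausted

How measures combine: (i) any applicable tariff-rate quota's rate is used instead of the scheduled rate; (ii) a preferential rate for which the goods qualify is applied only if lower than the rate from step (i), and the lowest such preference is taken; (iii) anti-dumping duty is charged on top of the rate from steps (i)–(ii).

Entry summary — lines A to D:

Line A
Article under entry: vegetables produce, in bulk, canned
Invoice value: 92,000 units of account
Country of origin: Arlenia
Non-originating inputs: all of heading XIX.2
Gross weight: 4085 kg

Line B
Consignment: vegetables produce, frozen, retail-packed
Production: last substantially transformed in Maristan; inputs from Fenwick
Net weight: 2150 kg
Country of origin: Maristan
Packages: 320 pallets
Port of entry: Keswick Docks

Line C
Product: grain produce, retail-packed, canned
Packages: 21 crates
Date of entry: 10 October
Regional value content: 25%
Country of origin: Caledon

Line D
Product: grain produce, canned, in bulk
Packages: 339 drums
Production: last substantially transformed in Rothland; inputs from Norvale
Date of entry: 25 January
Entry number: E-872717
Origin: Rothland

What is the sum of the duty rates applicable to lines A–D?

85%

Line A: vegetables → XIX.1; canned → XIX.1.2; in bulk → XIX.1.2.2. Scheduled 38%. Arlenia agreement on XIX.1: CTH met → 16% available; preferential 16%. → 16%.
Line B: vegetables → XIX.1; frozen → XIX.1.4; retail-packed → XIX.1.4.1. Scheduled 25%. Maristan agreement on XIX.2.1.2: XIX.1.4.1 not covered. → 25%.
Line C: grain → XIX.2; canned → XIX.2.1; retail-packed → XIX.2.1.2. Scheduled 9%. Caledon agreement on XIX.1.4: XIX.2.1.2 not covered. → 9%.
Line D: grain → XIX.2; canned → XIX.2.1; in bulk → XIX.2.1.3. Scheduled 23%. Rothland agreement on XIX.2: not wholly obtained; anti-dumping (Rothland, XIX.2.1): +12%; total 23% + 12% = 35%. → 35%.
Sum: 16% + 25% + 9% + 35% = 85%.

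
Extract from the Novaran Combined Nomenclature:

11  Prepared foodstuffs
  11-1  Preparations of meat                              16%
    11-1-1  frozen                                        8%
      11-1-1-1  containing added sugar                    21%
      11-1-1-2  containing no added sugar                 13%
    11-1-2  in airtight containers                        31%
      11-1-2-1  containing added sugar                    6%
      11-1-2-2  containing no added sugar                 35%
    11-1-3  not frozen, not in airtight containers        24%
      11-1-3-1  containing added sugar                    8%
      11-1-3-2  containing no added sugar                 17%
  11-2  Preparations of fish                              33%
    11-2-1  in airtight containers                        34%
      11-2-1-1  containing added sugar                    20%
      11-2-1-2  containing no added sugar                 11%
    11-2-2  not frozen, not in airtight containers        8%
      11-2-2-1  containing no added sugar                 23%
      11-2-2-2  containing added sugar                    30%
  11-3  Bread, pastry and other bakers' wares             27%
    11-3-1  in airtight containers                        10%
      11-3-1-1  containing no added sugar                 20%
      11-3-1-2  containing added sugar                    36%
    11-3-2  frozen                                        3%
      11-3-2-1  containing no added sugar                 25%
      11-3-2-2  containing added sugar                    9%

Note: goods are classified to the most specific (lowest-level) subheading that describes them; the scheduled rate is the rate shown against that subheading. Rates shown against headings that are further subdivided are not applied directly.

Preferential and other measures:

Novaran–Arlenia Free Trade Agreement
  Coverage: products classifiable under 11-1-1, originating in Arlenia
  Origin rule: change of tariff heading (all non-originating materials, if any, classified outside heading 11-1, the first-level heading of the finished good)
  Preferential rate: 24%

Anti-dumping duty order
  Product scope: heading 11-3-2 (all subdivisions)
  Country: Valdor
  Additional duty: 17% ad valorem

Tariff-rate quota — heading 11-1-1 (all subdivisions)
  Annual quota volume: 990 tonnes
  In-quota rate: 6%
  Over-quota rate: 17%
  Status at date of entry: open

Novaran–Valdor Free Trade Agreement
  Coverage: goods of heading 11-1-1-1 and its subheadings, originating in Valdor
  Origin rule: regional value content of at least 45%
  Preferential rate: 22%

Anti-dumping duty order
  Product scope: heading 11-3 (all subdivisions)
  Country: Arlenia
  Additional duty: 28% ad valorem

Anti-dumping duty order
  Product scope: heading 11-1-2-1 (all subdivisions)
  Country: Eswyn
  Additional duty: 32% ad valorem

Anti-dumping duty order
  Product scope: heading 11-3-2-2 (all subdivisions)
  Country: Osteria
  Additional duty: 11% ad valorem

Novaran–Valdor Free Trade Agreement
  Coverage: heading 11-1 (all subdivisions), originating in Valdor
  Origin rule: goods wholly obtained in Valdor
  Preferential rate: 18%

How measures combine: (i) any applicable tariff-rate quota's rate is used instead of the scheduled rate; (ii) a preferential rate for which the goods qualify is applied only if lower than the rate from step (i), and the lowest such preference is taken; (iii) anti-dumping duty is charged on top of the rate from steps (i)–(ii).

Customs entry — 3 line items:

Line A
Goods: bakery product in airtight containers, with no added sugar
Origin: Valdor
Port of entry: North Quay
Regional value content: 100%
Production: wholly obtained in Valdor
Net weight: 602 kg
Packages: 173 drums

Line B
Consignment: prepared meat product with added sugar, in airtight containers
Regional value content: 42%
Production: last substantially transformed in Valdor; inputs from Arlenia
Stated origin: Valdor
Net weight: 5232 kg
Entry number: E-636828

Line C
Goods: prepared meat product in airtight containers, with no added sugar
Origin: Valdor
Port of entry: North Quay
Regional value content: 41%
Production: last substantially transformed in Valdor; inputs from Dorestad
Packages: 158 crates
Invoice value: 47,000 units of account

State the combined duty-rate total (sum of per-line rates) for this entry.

61%

Line A: bakery product → 11-3; in airtight containers → 11-3-1; with no added sugar → 11-3-1-1. Scheduled 20%. Valdor agreement on 11-1-1-1: 11-3-1-1 not covered; Valdor agreement on 11-1: 11-3-1-1 not covered. → 20%.
Line B: prepared meat product → 11-1; in airtight containers → 11-1-2; with added sugar → 11-1-2-1. Scheduled 6%. Valdor agreement on 11-1-1-1: 11-1-2-1 not covered; Valdor agreement on 11-1: not wholly obtained. → 6%.
Line C: prepared meat product → 11-1; in airtight containers → 11-1-2; with no added sugar → 11-1-2-2. Scheduled 35%. Valdor agreement on 11-1-1-1: 11-1-2-2 not covered; Valdor agreement on 11-1: not wholly obtained. → 35%.
Sum: 20% + 6% + 35% = 61%.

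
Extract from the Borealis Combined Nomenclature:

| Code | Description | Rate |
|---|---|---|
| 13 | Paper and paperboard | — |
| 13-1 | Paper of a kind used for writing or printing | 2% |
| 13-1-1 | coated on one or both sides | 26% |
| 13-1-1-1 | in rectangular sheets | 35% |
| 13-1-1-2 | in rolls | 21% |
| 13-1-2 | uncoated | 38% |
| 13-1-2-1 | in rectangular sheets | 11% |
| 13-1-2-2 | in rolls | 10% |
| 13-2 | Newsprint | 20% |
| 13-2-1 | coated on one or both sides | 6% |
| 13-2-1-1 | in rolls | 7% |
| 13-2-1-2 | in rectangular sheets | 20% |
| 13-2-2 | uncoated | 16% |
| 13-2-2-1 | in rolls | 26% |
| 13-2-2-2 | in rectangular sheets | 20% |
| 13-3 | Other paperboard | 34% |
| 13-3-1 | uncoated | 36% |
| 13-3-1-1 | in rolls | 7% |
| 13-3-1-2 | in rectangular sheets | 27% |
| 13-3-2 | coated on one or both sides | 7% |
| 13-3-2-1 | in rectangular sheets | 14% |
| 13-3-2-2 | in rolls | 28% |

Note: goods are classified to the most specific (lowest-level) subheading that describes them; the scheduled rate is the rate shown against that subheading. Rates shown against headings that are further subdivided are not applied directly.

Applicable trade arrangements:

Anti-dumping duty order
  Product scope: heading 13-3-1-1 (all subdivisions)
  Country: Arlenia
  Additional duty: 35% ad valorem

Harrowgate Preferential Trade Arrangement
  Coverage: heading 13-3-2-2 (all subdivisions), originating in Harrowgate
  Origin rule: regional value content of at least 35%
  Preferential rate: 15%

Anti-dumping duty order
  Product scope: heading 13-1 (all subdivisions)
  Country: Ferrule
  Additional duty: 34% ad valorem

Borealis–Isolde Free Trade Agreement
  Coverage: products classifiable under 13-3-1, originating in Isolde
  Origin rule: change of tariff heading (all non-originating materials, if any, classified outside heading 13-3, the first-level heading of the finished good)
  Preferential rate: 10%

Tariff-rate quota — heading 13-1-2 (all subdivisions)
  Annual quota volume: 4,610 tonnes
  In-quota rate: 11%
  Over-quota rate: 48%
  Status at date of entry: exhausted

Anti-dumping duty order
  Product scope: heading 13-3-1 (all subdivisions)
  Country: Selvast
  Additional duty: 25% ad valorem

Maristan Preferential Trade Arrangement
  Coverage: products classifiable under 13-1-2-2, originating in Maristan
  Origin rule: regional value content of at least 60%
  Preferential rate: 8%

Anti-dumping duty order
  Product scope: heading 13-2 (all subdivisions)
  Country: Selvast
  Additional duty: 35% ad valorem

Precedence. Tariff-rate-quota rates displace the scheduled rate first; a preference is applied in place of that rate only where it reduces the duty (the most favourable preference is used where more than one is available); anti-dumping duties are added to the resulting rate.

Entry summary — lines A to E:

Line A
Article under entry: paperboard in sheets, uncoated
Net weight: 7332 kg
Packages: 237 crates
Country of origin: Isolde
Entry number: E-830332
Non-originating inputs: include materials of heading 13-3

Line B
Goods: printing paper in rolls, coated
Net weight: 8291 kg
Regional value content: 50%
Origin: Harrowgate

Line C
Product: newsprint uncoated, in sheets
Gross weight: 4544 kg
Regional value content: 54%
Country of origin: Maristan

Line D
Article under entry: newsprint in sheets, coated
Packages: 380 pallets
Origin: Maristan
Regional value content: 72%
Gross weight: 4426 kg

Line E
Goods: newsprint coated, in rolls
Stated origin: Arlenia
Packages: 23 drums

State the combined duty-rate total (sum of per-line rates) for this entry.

95%

Line A: paperboard → 13-3; uncoated → 13-3-1; in sheets → 13-3-1-2. Scheduled 27%. Isolde agreement on 13-3-1: CTH not met. → 27%.
Line B: printing paper → 13-1; coated → 13-1-1; in rolls → 13-1-1-2. Scheduled 21%. Harrowgate agreement on 13-3-2-2: 13-1-1-2 not covered. → 21%.
Line C: newsprint → 13-2; uncoated → 13-2-2; in sheets → 13-2-2-2. Scheduled 20%. Maristan agreement on 13-1-2-2: 13-2-2-2 not covered. → 20%.
Line D: newsprint → 13-2; coated → 13-2-1; in sheets → 13-2-1-2. Scheduled 20%. Maristan agreement on 13-1-2-2: 13-2-1-2 not covered. → 20%.
Line E: newsprint → 13-2; coated → 13-2-1; in rolls → 13-2-1-1. Scheduled 7%. No special measure applies. → 7%.
Sum: 27% + 21% + 20% + 20% + 7% = 95%.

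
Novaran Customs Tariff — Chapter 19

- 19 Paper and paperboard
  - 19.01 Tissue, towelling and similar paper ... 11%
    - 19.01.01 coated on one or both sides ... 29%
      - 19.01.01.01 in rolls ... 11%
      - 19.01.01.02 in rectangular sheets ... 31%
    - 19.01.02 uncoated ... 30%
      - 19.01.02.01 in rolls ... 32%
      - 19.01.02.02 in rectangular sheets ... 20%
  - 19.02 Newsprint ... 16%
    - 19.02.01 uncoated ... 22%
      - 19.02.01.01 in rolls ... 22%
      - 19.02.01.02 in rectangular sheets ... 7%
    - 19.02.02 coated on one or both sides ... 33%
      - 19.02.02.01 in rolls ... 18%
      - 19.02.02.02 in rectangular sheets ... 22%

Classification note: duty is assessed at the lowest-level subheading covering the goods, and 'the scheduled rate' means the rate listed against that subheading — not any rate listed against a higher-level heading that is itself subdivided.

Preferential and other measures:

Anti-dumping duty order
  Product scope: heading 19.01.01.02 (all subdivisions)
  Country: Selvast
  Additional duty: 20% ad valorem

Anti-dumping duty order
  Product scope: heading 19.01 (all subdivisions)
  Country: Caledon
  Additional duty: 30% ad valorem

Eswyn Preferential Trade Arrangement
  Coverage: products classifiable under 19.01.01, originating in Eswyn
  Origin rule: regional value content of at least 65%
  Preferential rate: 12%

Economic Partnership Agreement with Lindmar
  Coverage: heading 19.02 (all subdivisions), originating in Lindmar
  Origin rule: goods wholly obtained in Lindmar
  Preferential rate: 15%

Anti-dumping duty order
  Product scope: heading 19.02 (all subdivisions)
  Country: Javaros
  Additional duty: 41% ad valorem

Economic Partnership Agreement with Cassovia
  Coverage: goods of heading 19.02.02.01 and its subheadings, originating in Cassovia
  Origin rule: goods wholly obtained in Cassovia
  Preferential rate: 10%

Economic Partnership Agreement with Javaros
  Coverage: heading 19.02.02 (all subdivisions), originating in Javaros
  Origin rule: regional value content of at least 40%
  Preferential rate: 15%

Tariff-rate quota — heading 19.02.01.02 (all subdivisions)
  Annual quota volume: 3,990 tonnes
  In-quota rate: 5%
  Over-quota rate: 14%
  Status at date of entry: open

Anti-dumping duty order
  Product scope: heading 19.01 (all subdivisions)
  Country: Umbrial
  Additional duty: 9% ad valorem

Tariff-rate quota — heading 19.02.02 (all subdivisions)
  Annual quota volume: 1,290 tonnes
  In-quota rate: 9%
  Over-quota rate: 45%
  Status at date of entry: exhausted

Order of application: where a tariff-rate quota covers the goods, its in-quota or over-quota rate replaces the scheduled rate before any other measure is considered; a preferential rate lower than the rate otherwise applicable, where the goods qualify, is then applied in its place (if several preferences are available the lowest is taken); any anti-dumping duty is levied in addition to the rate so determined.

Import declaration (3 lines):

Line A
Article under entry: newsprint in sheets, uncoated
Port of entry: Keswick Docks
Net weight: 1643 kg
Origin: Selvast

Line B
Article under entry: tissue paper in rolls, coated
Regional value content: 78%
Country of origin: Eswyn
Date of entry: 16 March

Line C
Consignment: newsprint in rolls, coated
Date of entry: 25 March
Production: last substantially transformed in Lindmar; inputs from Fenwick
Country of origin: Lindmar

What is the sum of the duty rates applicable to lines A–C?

61%

Line A: newsprint → 19.02; uncoated → 19.02.01; in sheets → 19.02.01.02. Scheduled 7%. quota on 19.02.01.02 open → in-quota 5%. → 5%.
Line B: tissue paper → 19.01; coated → 19.01.01; in rolls → 19.01.01.01. Scheduled 11%. Eswyn agreement on 19.01.01: RVC ≥ 65% → 12% available; preference 12% not lower than 11% → no reduction. → 11%.
Line C: newsprint → 19.02; coated → 19.02.02; in rolls → 19.02.02.01. Scheduled 18%. quota on 19.02.02 exhausted → over-quota 45%; Lindmar agreement on 19.02: not wholly obtained. → 45%.
Sum: 5% + 11% + 45% = 61%.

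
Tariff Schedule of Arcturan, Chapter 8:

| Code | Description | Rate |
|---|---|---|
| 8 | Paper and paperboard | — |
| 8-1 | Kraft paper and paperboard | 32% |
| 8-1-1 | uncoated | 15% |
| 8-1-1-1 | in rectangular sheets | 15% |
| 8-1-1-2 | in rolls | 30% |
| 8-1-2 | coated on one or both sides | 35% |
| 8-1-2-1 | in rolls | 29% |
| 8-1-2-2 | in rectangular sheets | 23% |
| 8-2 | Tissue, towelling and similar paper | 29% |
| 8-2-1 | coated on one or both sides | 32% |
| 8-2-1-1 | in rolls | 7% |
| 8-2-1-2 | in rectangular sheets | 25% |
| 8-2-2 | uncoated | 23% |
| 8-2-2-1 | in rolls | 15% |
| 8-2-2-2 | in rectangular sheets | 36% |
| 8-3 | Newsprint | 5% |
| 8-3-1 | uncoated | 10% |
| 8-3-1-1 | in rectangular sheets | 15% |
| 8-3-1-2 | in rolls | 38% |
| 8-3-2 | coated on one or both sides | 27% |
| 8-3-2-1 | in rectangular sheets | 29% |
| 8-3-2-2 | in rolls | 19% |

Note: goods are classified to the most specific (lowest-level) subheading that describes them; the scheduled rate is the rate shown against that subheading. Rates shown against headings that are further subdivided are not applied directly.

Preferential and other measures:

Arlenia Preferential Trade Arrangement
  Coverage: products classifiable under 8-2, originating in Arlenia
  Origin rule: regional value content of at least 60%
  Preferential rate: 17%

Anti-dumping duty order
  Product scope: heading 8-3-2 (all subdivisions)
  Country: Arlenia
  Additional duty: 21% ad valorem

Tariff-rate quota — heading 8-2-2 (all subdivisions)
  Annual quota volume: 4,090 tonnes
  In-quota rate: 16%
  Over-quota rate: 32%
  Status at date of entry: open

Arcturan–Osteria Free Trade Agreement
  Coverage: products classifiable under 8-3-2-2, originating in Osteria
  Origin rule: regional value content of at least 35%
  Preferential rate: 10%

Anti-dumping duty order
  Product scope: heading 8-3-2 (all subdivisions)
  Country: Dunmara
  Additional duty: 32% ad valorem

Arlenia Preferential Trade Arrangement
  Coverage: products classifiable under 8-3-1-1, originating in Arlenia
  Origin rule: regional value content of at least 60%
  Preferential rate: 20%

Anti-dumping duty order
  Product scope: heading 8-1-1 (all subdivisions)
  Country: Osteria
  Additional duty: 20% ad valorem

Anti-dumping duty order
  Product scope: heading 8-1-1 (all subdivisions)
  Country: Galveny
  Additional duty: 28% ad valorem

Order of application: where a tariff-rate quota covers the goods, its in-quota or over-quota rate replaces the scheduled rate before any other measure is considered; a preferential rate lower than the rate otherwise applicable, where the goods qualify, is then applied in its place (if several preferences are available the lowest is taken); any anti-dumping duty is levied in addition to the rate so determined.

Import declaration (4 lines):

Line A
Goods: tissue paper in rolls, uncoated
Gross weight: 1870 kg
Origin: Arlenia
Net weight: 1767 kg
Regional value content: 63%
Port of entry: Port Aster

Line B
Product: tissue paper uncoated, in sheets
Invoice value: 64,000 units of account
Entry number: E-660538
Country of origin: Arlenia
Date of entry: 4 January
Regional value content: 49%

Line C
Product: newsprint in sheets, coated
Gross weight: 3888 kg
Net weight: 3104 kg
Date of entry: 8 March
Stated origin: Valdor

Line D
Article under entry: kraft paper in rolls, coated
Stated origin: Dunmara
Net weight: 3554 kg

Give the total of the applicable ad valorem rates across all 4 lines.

90%

Line A: tissue paper → 8-2; uncoated → 8-2-2; in rolls → 8-2-2-1. Scheduled 15%. quota on 8-2-2 open → in-quota 16%; Arlenia agreement on 8-2: RVC ≥ 60% → 17% available; Arlenia agreement on 8-3-1-1: 8-2-2-1 not covered; preference 17% not lower than 16% → no reduction. → 16%.
Line B: tissue paper → 8-2; uncoated → 8-2-2; in sheets → 8-2-2-2. Scheduled 36%. quota on 8-2-2 open → in-quota 16%; Arlenia agreement on 8-2: RVC < 60%; Arlenia agreement on 8-3-1-1: 8-2-2-2 not covered. → 16%.
Line C: newsprint → 8-3; coated → 8-3-2; in sheets → 8-3-2-1. Scheduled 29%. No special measure applies. → 29%.
Line D: kraft paper → 8-1; coated → 8-1-2; in rolls → 8-1-2-1. Scheduled 29%. No special measure applies. → 29%.
Sum: 16% + 16% + 29% + 29% = 90%.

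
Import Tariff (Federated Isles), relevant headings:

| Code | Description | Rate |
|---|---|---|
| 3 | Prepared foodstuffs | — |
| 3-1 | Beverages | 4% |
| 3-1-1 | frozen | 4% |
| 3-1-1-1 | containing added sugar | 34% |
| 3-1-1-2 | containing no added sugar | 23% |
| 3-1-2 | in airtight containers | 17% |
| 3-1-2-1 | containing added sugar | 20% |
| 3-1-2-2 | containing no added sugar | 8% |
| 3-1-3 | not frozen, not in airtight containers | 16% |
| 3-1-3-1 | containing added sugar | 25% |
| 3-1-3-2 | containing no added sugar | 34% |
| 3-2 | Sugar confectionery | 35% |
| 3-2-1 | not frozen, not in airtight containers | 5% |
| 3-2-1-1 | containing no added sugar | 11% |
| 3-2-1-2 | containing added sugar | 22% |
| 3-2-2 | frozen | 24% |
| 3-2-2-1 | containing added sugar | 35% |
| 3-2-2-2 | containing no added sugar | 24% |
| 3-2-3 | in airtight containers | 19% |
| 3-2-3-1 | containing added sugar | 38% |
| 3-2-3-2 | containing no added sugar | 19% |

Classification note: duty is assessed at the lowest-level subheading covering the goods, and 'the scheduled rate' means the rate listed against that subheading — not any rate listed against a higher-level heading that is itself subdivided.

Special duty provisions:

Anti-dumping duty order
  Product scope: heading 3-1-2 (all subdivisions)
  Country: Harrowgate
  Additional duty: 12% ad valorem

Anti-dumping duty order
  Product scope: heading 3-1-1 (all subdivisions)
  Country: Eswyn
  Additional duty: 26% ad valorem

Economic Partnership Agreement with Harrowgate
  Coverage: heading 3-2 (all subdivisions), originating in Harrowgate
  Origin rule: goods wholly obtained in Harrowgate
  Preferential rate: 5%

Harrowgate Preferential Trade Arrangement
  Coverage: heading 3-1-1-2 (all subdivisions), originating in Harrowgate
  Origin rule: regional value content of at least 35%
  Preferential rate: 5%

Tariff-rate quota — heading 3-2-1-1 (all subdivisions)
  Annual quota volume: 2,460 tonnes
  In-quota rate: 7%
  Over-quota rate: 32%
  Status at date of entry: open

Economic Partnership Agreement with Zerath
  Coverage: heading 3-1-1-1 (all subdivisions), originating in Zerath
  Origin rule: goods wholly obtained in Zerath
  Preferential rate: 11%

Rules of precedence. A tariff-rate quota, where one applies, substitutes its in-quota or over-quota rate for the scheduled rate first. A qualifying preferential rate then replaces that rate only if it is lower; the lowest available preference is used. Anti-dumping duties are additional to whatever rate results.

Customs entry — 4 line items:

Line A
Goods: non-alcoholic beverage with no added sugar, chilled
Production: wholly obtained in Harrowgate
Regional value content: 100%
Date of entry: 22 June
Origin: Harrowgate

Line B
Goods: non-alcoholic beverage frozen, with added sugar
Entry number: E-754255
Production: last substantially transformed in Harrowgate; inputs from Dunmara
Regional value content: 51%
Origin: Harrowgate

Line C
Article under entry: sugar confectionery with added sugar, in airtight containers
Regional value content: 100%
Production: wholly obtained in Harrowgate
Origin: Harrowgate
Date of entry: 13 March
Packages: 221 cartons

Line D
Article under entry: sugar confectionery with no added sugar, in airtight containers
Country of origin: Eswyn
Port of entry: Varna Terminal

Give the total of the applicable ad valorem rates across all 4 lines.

Line A: non-alcoholic beverage → 3-1; chilled → 3-1-3; with no added sugar → 3-1-3-2. Scheduled 34%. Harrowgate agreement on 3-2: 3-1-3-2 not covered; Harrowgate agreement on 3-1-1-2: 3-1-3-2 not covered. → 34%.
Line B: non-alcoholic beverage → 3-1; frozen → 3-1-1; with added sugar → 3-1-1-1. Scheduled 34%. Harrowgate agreement on 3-2: 3-1-1-1 not covered; Harrowgate agreement on 3-1-1-2: 3-1-1-1 not covered. → 34%.
Line C: sugar confectionery → 3-2; in airtight containers → 3-2-3; with added sugar → 3-2-3-1. Scheduled 38%. Harrowgate agreement on 3-2: wholly obtained → 5% available; Harrowgate agreement on 3-1-1-2: 3-2-3-1 not covered; preferential 5%. → 5%.
Line D: sugar confectionery → 3-2; in airtight containers → 3-2-3; with no added sugar → 3-2-3-2. Scheduled 19%. No special measure applies. → 19%.
Sum: 34% + 34% + 5% + 19% = 92%.

92%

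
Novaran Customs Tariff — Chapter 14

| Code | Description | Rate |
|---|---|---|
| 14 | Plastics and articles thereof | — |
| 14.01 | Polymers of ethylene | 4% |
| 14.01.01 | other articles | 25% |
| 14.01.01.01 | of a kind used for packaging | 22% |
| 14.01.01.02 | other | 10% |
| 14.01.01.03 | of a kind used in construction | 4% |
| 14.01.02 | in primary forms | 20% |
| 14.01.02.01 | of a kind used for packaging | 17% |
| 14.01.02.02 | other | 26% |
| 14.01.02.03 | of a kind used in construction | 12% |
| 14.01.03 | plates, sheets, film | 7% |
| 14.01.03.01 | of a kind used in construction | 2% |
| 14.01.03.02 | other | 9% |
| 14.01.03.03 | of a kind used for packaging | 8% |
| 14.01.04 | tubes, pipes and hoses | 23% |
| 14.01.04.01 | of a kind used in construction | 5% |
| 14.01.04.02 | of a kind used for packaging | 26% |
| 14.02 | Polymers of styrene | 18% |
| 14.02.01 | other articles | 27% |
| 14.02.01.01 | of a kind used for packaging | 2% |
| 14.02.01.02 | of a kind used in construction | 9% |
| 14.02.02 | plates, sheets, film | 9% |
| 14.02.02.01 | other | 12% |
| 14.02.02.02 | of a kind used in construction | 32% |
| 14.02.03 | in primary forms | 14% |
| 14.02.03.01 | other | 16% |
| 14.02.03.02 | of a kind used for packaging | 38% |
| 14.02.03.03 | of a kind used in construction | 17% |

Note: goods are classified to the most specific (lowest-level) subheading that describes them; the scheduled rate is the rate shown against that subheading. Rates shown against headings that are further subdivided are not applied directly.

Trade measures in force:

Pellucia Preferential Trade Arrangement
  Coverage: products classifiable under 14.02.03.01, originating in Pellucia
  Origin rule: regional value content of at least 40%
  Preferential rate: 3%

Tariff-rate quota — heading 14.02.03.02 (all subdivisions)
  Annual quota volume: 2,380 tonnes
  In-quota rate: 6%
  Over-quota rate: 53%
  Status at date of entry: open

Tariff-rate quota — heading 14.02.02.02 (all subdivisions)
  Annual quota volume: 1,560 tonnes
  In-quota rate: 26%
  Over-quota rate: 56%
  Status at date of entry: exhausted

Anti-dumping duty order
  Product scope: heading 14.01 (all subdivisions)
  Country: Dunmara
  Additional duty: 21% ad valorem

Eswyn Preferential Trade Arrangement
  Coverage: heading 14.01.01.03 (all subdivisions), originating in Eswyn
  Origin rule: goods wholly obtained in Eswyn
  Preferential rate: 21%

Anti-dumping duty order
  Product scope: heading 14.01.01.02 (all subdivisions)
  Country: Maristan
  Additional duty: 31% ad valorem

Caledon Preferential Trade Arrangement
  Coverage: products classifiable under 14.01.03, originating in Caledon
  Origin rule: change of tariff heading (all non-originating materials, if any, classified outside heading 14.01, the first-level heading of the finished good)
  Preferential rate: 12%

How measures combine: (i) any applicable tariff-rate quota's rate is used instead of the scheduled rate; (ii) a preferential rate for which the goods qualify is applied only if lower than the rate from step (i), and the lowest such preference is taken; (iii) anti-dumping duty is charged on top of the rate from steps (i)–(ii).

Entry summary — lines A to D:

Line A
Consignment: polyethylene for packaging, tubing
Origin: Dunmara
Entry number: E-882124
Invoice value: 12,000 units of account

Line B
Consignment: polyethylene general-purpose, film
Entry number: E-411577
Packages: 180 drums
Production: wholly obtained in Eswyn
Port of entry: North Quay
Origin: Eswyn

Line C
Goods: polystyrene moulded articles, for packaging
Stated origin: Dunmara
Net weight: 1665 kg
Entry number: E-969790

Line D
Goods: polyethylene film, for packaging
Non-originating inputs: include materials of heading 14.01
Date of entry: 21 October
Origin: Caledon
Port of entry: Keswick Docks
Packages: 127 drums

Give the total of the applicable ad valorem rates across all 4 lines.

Line A: polyethylene → 14.01; tubing → 14.01.04; for packaging → 14.01.04.02. Scheduled 26%. anti-dumping (Dunmara, 14.01): +21%; total 26% + 21% = 47%. → 47%.
Line B: polyethylene → 14.01; film → 14.01.03; general-purpose → 14.01.03.02. Scheduled 9%. Eswyn agreement on 14.01.01.03: 14.01.03.02 not covered. → 9%.
Line C: polystyrene → 14.02; moulded articles → 14.02.01; for packaging → 14.02.01.01. Scheduled 2%. No special measure applies. → 2%.
Line D: polyethylene → 14.01; film → 14.01.03; for packaging → 14.01.03.03. Scheduled 8%. Caledon agreement on 14.01.03: CTH not met. → 8%.
Sum: 47% + 9% + 2% + 8% = 66%.

66%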